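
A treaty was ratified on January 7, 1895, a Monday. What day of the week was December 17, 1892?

Saturday

Count forward from the earlier date (December 17, 1892) to the later (January 7, 1895):
Day-of-year of December 17, 1892: 352.
Day-of-year of January 7, 1895: 7.
1892 has 366 days, so 366 − 352 = 14 days remain in 1892.
Full years: 1893: 365; 1894: 365. Sum = 730.
Total: 14 + 730 + 7 = 751 days.
751 mod 7 = 2, so 2 days before Monday is Saturday.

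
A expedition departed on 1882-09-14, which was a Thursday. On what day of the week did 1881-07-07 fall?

Count forward from the earlier date (July 7, 1881) to the later (September 14, 1882):
July 7, 1881 → July 7, 1882: 365 days.
July 1882: 31 − 7 = 24 days remain.
Then August (31): 31 days.
September 1–14, 1882: 14 days.
Residual: 69 days.
Total: 434 days.
434 is a multiple of 7, so 1881-07-07 falls on the same weekday: Thursday.

Thursday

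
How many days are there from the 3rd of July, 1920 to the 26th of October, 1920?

115

July 1920: 31 − 3 = 28 days remain.
Then August (31), September (30): 31 + 30 = 61 days.
October 1–26, 1920: 26 days.
Total: 28 + 61 + 26 = 115 days.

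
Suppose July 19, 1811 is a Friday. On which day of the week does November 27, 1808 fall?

Count forward from the earlier date (November 27, 1808) to the later (July 19, 1811):
November 27, 1808 → November 27, 1809: 365 days.
November 27, 1809 → November 27, 1810: 365 days.
November 1810: 30 − 27 = 3 days remain.
Then December (31), January (31), February 1811 (28), March (31), April (30), May (31), June (30): 31 + 31 + 28 + 31 + 30 + 31 + 30 = 212 days.
July 1–19, 1811: 19 days.
Residual: 234 days.
Total: 964 days.
964 mod 7 = 5, so 5 days before Friday is Sunday.

Sunday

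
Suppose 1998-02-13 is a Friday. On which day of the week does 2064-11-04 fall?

Tuesday

From February 13, 1998 to February 13, 2064: 66 years, of which 16 contain a Feb 29 — 50×365 + 16×366 = 24106 days.
(2000 is a leap year (divisible by 400).)
February 2064: 29 − 13 = 16 days remain (2064 is a leap year, so February has 29 days).
Then March (31), April (30), May (31), June (30), July (31), August (31), September (30), October (31): 31 + 30 + 31 + 30 + 31 + 31 + 30 + 31 = 245 days.
November 1–4, 2064: 4 days.
Residual: 265 days.
Total: 24371 days.
24371 mod 7 = 4, so 4 days after Friday is Tuesday.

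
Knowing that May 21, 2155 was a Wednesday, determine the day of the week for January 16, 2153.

Tuesday

Count forward from the earlier date (January 16, 2153) to the later (May 21, 2155):
Day-of-year of January 16, 2153: 16.
Day-of-year of May 21, 2155: 141.
2153 has 365 days, so 365 − 16 = 349 days remain in 2153.
Full years: 2154: 365. Sum = 365.
Total: 349 + 365 + 141 = 855 days.
855 mod 7 = 1, so 1 day before Wednesday is Tuesday.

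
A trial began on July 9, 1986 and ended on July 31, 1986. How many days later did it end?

22

Within July 1986: 31 − 9 = 22 days.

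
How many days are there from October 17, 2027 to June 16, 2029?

608

Day-of-year of October 17, 2027: 290.
Day-of-year of June 16, 2029: 167.
2027 has 365 days, so 365 − 290 = 75 days remain in 2027.
Full years: 2028: 366. Sum = 366.
Total: 75 + 366 + 167 = 608 days.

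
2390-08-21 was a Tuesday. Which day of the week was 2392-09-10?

August 2390: 31 − 21 = 10 days remain.
Then 24 full months totalling 731 days.
September 1–10, 2392: 10 days.
Total: 10 + 731 + 10 = 751 days.
751 mod 7 = 2, so 2 days after Tuesday is Thursday.

Thursday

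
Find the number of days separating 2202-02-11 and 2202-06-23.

132

February 2202: 28 − 11 = 17 days remain (2202 is not a leap year, so February has 28 days).
Then March (31), April (30), May (31): 31 + 30 + 31 = 92 days.
June 1–23, 2202: 23 days.
Total: 17 + 92 + 23 = 132 days.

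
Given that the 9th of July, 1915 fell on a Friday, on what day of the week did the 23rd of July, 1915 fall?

Within July 1915: 23 − 9 = 14 days.
14 is a multiple of 7, so the 23rd of July, 1915 falls on the same weekday: Friday.

Friday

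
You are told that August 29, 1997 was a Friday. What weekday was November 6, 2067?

Sunday

From August 29, 1997 to August 29, 2067: 70 years, of which 17 contain a Feb 29 — 53×365 + 17×366 = 25567 days.
(2000 is a leap year (divisible by 400).)
August 2067: 31 − 29 = 2 days remain.
Then September (30), October (31): 30 + 31 = 61 days.
November 1–6, 2067: 6 days.
Residual: 69 days.
Total: 25636 days.
25636 mod 7 = 2, so 2 days after Friday is Sunday.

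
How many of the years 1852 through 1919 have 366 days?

16

Years divisible by 4: 1852, 1856, …, 1916 — 17 in all.
Of these, 1900 is divisible by 100 but not 400, so not leap.
Leap years: 17 − 1 = 16.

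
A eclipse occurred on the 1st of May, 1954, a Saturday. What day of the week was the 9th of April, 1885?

Thursday

Count forward from the earlier date (April 9, 1885) to the later (May 1, 1954):
From April 9, 1885 to April 9, 1954: 69 years, of which 16 contain a Feb 29 — 53×365 + 16×366 = 25201 days.
(1900 is not a leap year (divisible by 100 but not 400).)
April 1954: 30 − 9 = 21 days remain.
May 1, 1954: 1 day.
Residual: 22 days.
Total: 25223 days.
25223 mod 7 = 2, so 2 days before Saturday is Thursday.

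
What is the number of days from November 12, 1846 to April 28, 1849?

898

November 12, 1846 → November 12, 1847: 365 days.
November 12, 1847 → November 12, 1848: 366 days (1848 is a leap year).
November 1848: 30 − 12 = 18 days remain.
Then December (31), January (31), February 1849 (28), March (31): 31 + 31 + 28 + 31 = 121 days.
April 1–28, 1849: 28 days.
Residual: 167 days.
Total: 898 days.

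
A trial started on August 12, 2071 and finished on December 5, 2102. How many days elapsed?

From August 12, 2071 to August 12, 2102: 31 years, of which 7 contain a Feb 29 — 24×365 + 7×366 = 11322 days.
(2100 is not a leap year (divisible by 100 but not 400).)
August 2102: 31 − 12 = 19 days remain.
Then September (30), October (31), November (30): 30 + 31 + 30 = 91 days.
December 1–5, 2102: 5 days.
Residual: 115 days.
Total: 11437 days.

11437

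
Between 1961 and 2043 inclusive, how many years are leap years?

Years divisible by 4: 1964, 1968, …, 2040 — 20 in all.
2000 is divisible by 400, so still leap.
No century exceptions apply. Count: 20.

20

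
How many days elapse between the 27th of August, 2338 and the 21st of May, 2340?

August 2338: 31 − 27 = 4 days remain.
Then 20 full months totalling 608 days.
May 1–21, 2340: 21 days.
Total: 4 + 608 + 21 = 633 days.

633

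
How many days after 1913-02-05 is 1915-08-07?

February 5, 1913 → February 5, 1914: 365 days.
February 5, 1914 → February 5, 1915: 365 days.
February 1915: 28 − 5 = 23 days remain (1915 is not a leap year, so February has 28 days).
Then March (31), April (30), May (31), June (30), July (31): 31 + 30 + 31 + 30 + 31 = 153 days.
August 1–7, 1915: 7 days.
Residual: 183 days.
Total: 913 days.

913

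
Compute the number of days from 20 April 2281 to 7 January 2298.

6106

Day-of-year of April 20, 2281: 110.
Day-of-year of January 7, 2298: 7.
2281 has 365 days, so 365 − 110 = 255 days remain in 2281.
Full years 2282–2297: 12 common + 4 leap = 12×365 + 4×366 = 5844 days.
Total: 255 + 5844 + 7 = 6106 days.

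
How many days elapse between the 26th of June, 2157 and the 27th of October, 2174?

From June 26, 2157 to June 26, 2174: 17 years, of which 4 contain a Feb 29 — 13×365 + 4×366 = 6209 days.
June 2174: 30 − 26 = 4 days remain.
Then July (31), August (31), September (30): 31 + 31 + 30 = 92 days.
October 1–27, 2174: 27 days.
Residual: 123 days.
Total: 6332 days.

6332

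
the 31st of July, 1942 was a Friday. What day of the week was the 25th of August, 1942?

Tuesday

July 1942: 31 − 31 = 0 days remain.
August 1–25, 1942: 25 days.
Total: 0 + 25 = 25 days.
25 mod 7 = 4, so 4 days after Friday is Tuesday.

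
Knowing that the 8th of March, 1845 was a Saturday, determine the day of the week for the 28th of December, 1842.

Count forward from the earlier date (December 28, 1842) to the later (March 8, 1845):
December 28, 1842 → December 28, 1843: 365 days.
December 28, 1843 → December 28, 1844: 366 days (1844 is a leap year).
December 1844: 31 − 28 = 3 days remain.
Then January (31), February 1845 (28): 31 + 28 = 59 days.
March 1–8, 1845: 8 days.
Residual: 70 days.
Total: 801 days.
801 mod 7 = 3, so 3 days before Saturday is Wednesday.

Wednesday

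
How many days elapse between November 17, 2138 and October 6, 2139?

323

November 2138: 30 − 17 = 13 days remain.
Then 10 full months totalling 304 days.
October 1–6, 2139: 6 days.
Total: 13 + 304 + 6 = 323 days.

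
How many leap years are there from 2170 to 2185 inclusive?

Years divisible by 4 in [2170, 2185]: 2172, 2176, 2180, 2184.
No century exceptions apply. Count: 4.

4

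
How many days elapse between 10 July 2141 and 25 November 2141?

138

July 2141: 31 − 10 = 21 days remain.
Then August (31), September (30), October (31): 31 + 30 + 31 = 92 days.
November 1–25, 2141: 25 days.
Total: 21 + 92 + 25 = 138 days.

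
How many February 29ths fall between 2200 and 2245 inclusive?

Years divisible by 4 in [2200, 2245]: 2200, 2204, 2208, 2212, 2216, 2220, 2224, 2228, 2232, 2236, 2240, 2244.
Of these, 2200 is divisible by 100 but not 400, so not leap.
Leap years: 12 − 1 = 11.

11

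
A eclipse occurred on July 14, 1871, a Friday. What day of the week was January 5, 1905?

Thursday

From July 14, 1871 to July 14, 1904: 33 years, of which 8 contain a Feb 29 — 25×365 + 8×366 = 12053 days.
(1900 is not a leap year (divisible by 100 but not 400).)
July 1904: 31 − 14 = 17 days remain.
Then August (31), September (30), October (31), November (30), December (31): 31 + 30 + 31 + 30 + 31 = 153 days.
January 1–5, 1905: 5 days.
Residual: 175 days.
Total: 12228 days.
12228 mod 7 = 6, so 6 days after Friday is Thursday.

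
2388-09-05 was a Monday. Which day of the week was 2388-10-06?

September 2388: 30 − 5 = 25 days remain.
October 1–6, 2388: 6 days.
Total: 25 + 6 = 31 days.
31 mod 7 = 3, so 3 days after Monday is Thursday.

Thursday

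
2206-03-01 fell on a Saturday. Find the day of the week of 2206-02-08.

Count forward from the earlier date (February 8, 2206) to the later (March 1, 2206):
February 2206: 28 − 8 = 20 days remain (2206 is not a leap year, so February has 28 days).
March 1, 2206: 1 day.
Total: 20 + 1 = 21 days.
21 is a multiple of 7, so 2206-02-08 falls on the same weekday: Saturday.

Saturday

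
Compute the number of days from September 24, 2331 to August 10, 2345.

From September 24, 2331 to September 24, 2344: 13 years, of which 4 contain a Feb 29 — 9×365 + 4×366 = 4749 days.
September 2344: 30 − 24 = 6 days remain.
Then 10 full months totalling 304 days.
August 1–10, 2345: 10 days.
Residual: 320 days.
Total: 5069 days.

5069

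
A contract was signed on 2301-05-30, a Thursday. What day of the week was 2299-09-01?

Friday

Count forward from the earlier date (September 1, 2299) to the later (May 30, 2301):
September 1, 2299 → September 1, 2300: 365 days (2300 is not a leap year (divisible by 100 but not 400)).
September 2300: 30 − 1 = 29 days remain.
Then October (31), November (30), December (31), January (31), February 2301 (28), March (31), April (30): 31 + 30 + 31 + 31 + 28 + 31 + 30 = 212 days.
May 1–30, 2301: 30 days.
Residual: 271 days.
Total: 636 days.
636 mod 7 = 6, so 6 days before Thursday is Friday.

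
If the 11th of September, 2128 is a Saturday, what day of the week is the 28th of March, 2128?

Count forward from the earlier date (March 28, 2128) to the later (September 11, 2128):
March 2128: 31 − 28 = 3 days remain.
Then April (30), May (31), June (30), July (31), August (31): 30 + 31 + 30 + 31 + 31 = 153 days.
September 1–11, 2128: 11 days.
Total: 3 + 153 + 11 = 167 days.
167 mod 7 = 6, so 6 days before Saturday is Sunday.

Sunday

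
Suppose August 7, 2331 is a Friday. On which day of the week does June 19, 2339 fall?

Day-of-year of August 7, 2331: 219.
Day-of-year of June 19, 2339: 170.
2331 has 365 days, so 365 − 219 = 146 days remain in 2331.
Full years 2332–2338: 5 common + 2 leap = 5×365 + 2×366 = 2557 days.
Total: 146 + 2557 + 170 = 2873 days.
2873 mod 7 = 3, so 3 days after Friday is Monday.

Monday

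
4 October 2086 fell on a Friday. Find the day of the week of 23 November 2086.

October 2086: 31 − 4 = 27 days remain.
November 1–23, 2086: 23 days.
Total: 27 + 23 = 50 days.
50 mod 7 = 1, so 1 day after Friday is Saturday.

Saturday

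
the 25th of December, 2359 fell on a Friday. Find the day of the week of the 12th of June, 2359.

Count forward from the earlier date (June 12, 2359) to the later (December 25, 2359):
June 2359: 30 − 12 = 18 days remain.
Then July (31), August (31), September (30), October (31), November (30): 31 + 31 + 30 + 31 + 30 = 153 days.
December 1–25, 2359: 25 days.
Total: 18 + 153 + 25 = 196 days.
196 is a multiple of 7, so the 12th of June, 2359 falls on the same weekday: Friday.

Friday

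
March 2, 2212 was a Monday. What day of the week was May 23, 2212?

Saturday

March 2212: 31 − 2 = 29 days remain.
Then April (30): 30 days.
May 1–23, 2212: 23 days.
Total: 29 + 30 + 23 = 82 days.
82 mod 7 = 5, so 5 days after Monday is Saturday.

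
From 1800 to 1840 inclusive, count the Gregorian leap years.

10

Years divisible by 4 in [1800, 1840]: 1800, 1804, 1808, 1812, 1816, 1820, 1824, 1828, 1832, 1836, 1840.
Of these, 1800 is divisible by 100 but not 400, so not leap.
Leap years: 11 − 1 = 10.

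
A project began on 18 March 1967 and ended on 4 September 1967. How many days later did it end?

170

March 1967: 31 − 18 = 13 days remain.
Then April (30), May (31), June (30), July (31), August (31): 30 + 31 + 30 + 31 + 31 = 153 days.
September 1–4, 1967: 4 days.
Total: 13 + 153 + 4 = 170 days.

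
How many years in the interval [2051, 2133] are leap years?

20

Years divisible by 4: 2052, 2056, …, 2132 — 21 in all.
Of these, 2100 is divisible by 100 but not 400, so not leap.
Leap years: 21 − 1 = 20.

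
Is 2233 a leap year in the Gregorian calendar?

2233 is not a leap year.

No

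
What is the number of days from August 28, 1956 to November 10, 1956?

74

August 1956: 31 − 28 = 3 days remain.
Then September (30), October (31): 30 + 31 = 61 days.
November 1–10, 1956: 10 days.
Total: 3 + 61 + 10 = 74 days.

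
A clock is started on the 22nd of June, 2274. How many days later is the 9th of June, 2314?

Day-of-year of June 22, 2274: 173.
Day-of-year of June 9, 2314: 160.
2274 has 365 days, so 365 − 173 = 192 days remain in 2274.
Full years 2275–2313: 30 common + 9 leap = 30×365 + 9×366 = 14244 days.
Total: 192 + 14244 + 160 = 14596 days.

14596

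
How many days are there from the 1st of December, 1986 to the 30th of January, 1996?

From December 1, 1986 to December 1, 1995: 9 years, of which 2 contain a Feb 29 — 7×365 + 2×366 = 3287 days.
December 1995: 31 − 1 = 30 days remain.
January 1–30, 1996: 30 days.
Residual: 60 days.
Total: 3347 days.

3347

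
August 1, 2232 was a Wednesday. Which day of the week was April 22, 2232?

Sunday

Count forward from the earlier date (April 22, 2232) to the later (August 1, 2232):
April 2232: 30 − 22 = 8 days remain.
Then May (31), June (30), July (31): 31 + 30 + 31 = 92 days.
August 1, 2232: 1 day.
Total: 8 + 92 + 1 = 101 days.
101 mod 7 = 3, so 3 days before Wednesday is Sunday.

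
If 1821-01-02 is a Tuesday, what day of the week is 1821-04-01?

January 1821: 31 − 2 = 29 days remain.
Then February 1821 (28), March (31): 28 + 31 = 59 days.
April 1, 1821: 1 day.
Total: 29 + 59 + 1 = 89 days.
89 mod 7 = 5, so 5 days after Tuesday is Sunday.

Sunday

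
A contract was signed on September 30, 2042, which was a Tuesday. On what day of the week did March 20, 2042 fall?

Thursday

Count forward from the earlier date (March 20, 2042) to the later (September 30, 2042):
March 2042: 31 − 20 = 11 days remain.
Then April (30), May (31), June (30), July (31), August (31): 30 + 31 + 30 + 31 + 31 = 153 days.
September 1–30, 2042: 30 days.
Total: 11 + 153 + 30 = 194 days.
194 mod 7 = 5, so 5 days before Tuesday is Thursday.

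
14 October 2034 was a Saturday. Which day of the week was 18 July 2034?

Count forward from the earlier date (July 18, 2034) to the later (October 14, 2034):
July 2034: 31 − 18 = 13 days remain.
Then August (31), September (30): 31 + 30 = 61 days.
October 1–14, 2034: 14 days.
Total: 13 + 61 + 14 = 88 days.
88 mod 7 = 4, so 4 days before Saturday is Tuesday.

Tuesday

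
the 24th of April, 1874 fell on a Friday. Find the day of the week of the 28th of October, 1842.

Count forward from the earlier date (October 28, 1842) to the later (April 24, 1874):
From October 28, 1842 to October 28, 1873: 31 years, of which 8 contain a Feb 29 — 23×365 + 8×366 = 11323 days.
October 1873: 31 − 28 = 3 days remain.
Then November (30), December (31), January (31), February 1874 (28), March (31): 30 + 31 + 31 + 28 + 31 = 151 days.
April 1–24, 1874: 24 days.
Residual: 178 days.
Total: 11501 days.
11501 is a multiple of 7, so the 28th of October, 1842 falls on the same weekday: Friday.

Friday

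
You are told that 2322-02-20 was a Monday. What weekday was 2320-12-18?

Count forward from the earlier date (December 18, 2320) to the later (February 20, 2322):
December 2320: 31 − 18 = 13 days remain.
Then 13 full months totalling 396 days.
February 1–20, 2322: 20 days (2322 is not a leap year).
Total: 13 + 396 + 20 = 429 days.
429 mod 7 = 2, so 2 days before Monday is Saturday.

Saturday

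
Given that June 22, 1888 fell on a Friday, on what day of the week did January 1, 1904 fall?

Friday

From June 22, 1888 to June 22, 1903: 15 years, of which 2 contain a Feb 29 — 13×365 + 2×366 = 5477 days.
(1900 is not a leap year (divisible by 100 but not 400).)
June 1903: 30 − 22 = 8 days remain.
Then July (31), August (31), September (30), October (31), November (30), December (31): 31 + 31 + 30 + 31 + 30 + 31 = 184 days.
January 1, 1904: 1 day.
Residual: 193 days.
Total: 5670 days.
5670 is a multiple of 7, so January 1, 1904 falls on the same weekday: Friday.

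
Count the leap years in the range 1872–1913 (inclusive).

Years divisible by 4 in [1872, 1913]: 1872, 1876, 1880, 1884, 1888, 1892, 1896, 1900, 1904, 1908, 1912.
Of these, 1900 is divisible by 100 but not 400, so not leap.
Leap years: 11 − 1 = 10.

10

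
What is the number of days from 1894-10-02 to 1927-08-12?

12001

Day-of-year of October 2, 1894: 275.
Day-of-year of August 12, 1927: 224.
1894 has 365 days, so 365 − 275 = 90 days remain in 1894.
Full years 1895–1926: 25 common + 7 leap = 25×365 + 7×366 = 11687 days.
Total: 90 + 11687 + 224 = 12001 days.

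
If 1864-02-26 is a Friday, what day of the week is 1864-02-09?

Count forward from the earlier date (February 9, 1864) to the later (February 26, 1864):
Within February 1864: 26 − 9 = 17 days.
17 mod 7 = 3, so 3 days before Friday is Tuesday.

Tuesday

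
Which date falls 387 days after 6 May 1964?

28 May 1965

Count 387 days after May 6, 1964:
Day-of-year of May 6, 1964: 127.
Day-of-year of May 28, 1965: 148.
1964 has 366 days, so 366 − 127 = 239 days remain in 1964.
Total: 239 + 148 = 387 days.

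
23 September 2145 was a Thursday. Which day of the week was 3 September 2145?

Friday

Count forward from the earlier date (September 3, 2145) to the later (September 23, 2145):
Within September 2145: 23 − 3 = 20 days.
20 mod 7 = 6, so 6 days before Thursday is Friday.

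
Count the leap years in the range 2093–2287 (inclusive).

46

Years divisible by 4: 2096, 2100, …, 2284 — 48 in all.
Of these, 2100, 2200 are divisible by 100 but not 400, so not leap.
Leap years: 48 − 2 = 46.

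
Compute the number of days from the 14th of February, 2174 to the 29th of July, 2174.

165

February 2174: 28 − 14 = 14 days remain (2174 is not a leap year, so February has 28 days).
Then March (31), April (30), May (31), June (30): 31 + 30 + 31 + 30 = 122 days.
July 1–29, 2174: 29 days.
Total: 14 + 122 + 29 = 165 days.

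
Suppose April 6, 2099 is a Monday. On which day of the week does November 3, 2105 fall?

Tuesday

April 6, 2099 → April 6, 2100: 365 days (2100 is not a leap year (divisible by 100 but not 400)).
April 6, 2100 → April 6, 2101: 365 days.
April 6, 2101 → April 6, 2102: 365 days.
April 6, 2102 → April 6, 2103: 365 days.
April 6, 2103 → April 6, 2104: 366 days (2104 is a leap year).
April 6, 2104 → April 6, 2105: 365 days.
April 2105: 30 − 6 = 24 days remain.
Then May (31), June (30), July (31), August (31), September (30), October (31): 31 + 30 + 31 + 31 + 30 + 31 = 184 days.
November 1–3, 2105: 3 days.
Residual: 211 days.
Total: 2402 days.
2402 mod 7 = 1, so 1 day after Monday is Tuesday.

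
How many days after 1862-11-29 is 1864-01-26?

November 1862: 30 − 29 = 1 day remains.
Then 13 full months totalling 396 days.
January 1–26, 1864: 26 days.
Total: 1 + 396 + 26 = 423 days.

423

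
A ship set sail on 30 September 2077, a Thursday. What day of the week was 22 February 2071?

Sunday

Count forward from the earlier date (February 22, 2071) to the later (September 30, 2077):
February 22, 2071 → February 22, 2072: 365 days.
February 22, 2072 → February 22, 2073: 366 days (2072 is a leap year).
February 22, 2073 → February 22, 2074: 365 days.
February 22, 2074 → February 22, 2075: 365 days.
February 22, 2075 → February 22, 2076: 365 days.
February 22, 2076 → February 22, 2077: 366 days (2076 is a leap year).
February 2077: 28 − 22 = 6 days remain (2077 is not a leap year, so February has 28 days).
Then March (31), April (30), May (31), June (30), July (31), August (31): 31 + 30 + 31 + 30 + 31 + 31 = 184 days.
September 1–30, 2077: 30 days.
Residual: 220 days.
Total: 2412 days.
2412 mod 7 = 4, so 4 days before Thursday is Sunday.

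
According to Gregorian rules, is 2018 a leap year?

No

2018 is not a leap year.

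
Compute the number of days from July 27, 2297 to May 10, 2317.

7226

Day-of-year of July 27, 2297: 208.
Day-of-year of May 10, 2317: 130.
2297 has 365 days, so 365 − 208 = 157 days remain in 2297.
Full years 2298–2316: 15 common + 4 leap = 15×365 + 4×366 = 6939 days.
Total: 157 + 6939 + 130 = 7226 days.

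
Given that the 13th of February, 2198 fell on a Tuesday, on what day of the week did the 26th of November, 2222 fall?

Tuesday

From February 13, 2198 to February 13, 2222: 24 years, of which 5 contain a Feb 29 — 19×365 + 5×366 = 8765 days.
(2200 is not a leap year (divisible by 100 but not 400).)
February 2222: 28 − 13 = 15 days remain (2222 is not a leap year, so February has 28 days).
Then March (31), April (30), May (31), June (30), July (31), August (31), September (30), October (31): 31 + 30 + 31 + 30 + 31 + 31 + 30 + 31 = 245 days.
November 1–26, 2222: 26 days.
Residual: 286 days.
Total: 9051 days.
9051 is a multiple of 7, so the 26th of November, 2222 falls on the same weekday: Tuesday.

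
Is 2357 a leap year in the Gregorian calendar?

2357 is not a leap year.

No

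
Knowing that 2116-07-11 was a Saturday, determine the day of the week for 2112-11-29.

Tuesday

Count forward from the earlier date (November 29, 2112) to the later (July 11, 2116):
Day-of-year of November 29, 2112: 334.
Day-of-year of July 11, 2116: 193.
2112 has 366 days, so 366 − 334 = 32 days remain in 2112.
Full years: 2113: 365; 2114: 365; 2115: 365. Sum = 1095.
Total: 32 + 1095 + 193 = 1320 days.
1320 mod 7 = 4, so 4 days before Saturday is Tuesday.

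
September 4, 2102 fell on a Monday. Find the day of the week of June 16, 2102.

Count forward from the earlier date (June 16, 2102) to the later (September 4, 2102):
June 2102: 30 − 16 = 14 days remain.
Then July (31), August (31): 31 + 31 = 62 days.
September 1–4, 2102: 4 days.
Total: 14 + 62 + 4 = 80 days.
80 mod 7 = 3, so 3 days before Monday is Friday.

Friday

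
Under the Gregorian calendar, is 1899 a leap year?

No

1899 is not a leap year.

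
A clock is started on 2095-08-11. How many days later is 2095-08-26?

15

Within August 2095: 26 − 11 = 15 days.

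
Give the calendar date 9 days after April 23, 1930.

May 2, 1930

Count 9 days after April 23, 1930:
April 1930: 30 − 23 = 7 days remain.
May 1–2, 1930: 2 days.
Total: 7 + 2 = 9 days.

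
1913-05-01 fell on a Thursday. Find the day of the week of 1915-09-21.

Day-of-year of May 1, 1913: 121.
Day-of-year of September 21, 1915: 264.
1913 has 365 days, so 365 − 121 = 244 days remain in 1913.
Full years: 1914: 365. Sum = 365.
Total: 244 + 365 + 264 = 873 days.
873 mod 7 = 5, so 5 days after Thursday is Tuesday.

Tuesday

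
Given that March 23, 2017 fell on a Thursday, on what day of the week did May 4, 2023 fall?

March 23, 2017 → March 23, 2018: 365 days.
March 23, 2018 → March 23, 2019: 365 days.
March 23, 2019 → March 23, 2020: 366 days (2020 is a leap year).
March 23, 2020 → March 23, 2021: 365 days.
March 23, 2021 → March 23, 2022: 365 days.
March 23, 2022 → March 23, 2023: 365 days.
March 2023: 31 − 23 = 8 days remain.
Then April (30): 30 days.
May 1–4, 2023: 4 days.
Residual: 42 days.
Total: 2233 days.
2233 is a multiple of 7, so May 4, 2023 falls on the same weekday: Thursday.

Thursday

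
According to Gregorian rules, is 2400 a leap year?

2400 is a leap year (divisible by 400).

Yes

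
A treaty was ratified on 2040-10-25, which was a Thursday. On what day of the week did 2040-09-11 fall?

Tuesday

Count forward from the earlier date (September 11, 2040) to the later (October 25, 2040):
September 2040: 30 − 11 = 19 days remain.
October 1–25, 2040: 25 days.
Total: 19 + 25 = 44 days.
44 mod 7 = 2, so 2 days before Thursday is Tuesday.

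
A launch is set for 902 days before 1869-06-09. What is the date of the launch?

1866-12-20

Count 902 days before June 9, 1869:
Day-of-year of December 20, 1866: 354.
Day-of-year of June 9, 1869: 160.
1866 has 365 days, so 365 − 354 = 11 days remain in 1866.
Full years: 1867: 365; 1868: 366. Sum = 731.
Total: 11 + 731 + 160 = 902 days.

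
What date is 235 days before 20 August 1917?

28 December 1916

Count 235 days before August 20, 1917:
December 1916: 31 − 28 = 3 days remain.
Then January (31), February 1917 (28), March (31), April (30), May (31), June (30), July (31): 31 + 28 + 31 + 30 + 31 + 30 + 31 = 212 days.
August 1–20, 1917: 20 days.
Total: 3 + 212 + 20 = 235 days.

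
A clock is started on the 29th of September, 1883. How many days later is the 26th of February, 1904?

From September 29, 1883 to September 29, 1903: 20 years, of which 4 contain a Feb 29 — 16×365 + 4×366 = 7304 days.
(1900 is not a leap year (divisible by 100 but not 400).)
September 1903: 30 − 29 = 1 day remains.
Then October (31), November (30), December (31), January (31): 31 + 30 + 31 + 31 = 123 days.
February 1–26, 1904: 26 days (1904 is a leap year).
Residual: 150 days.
Total: 7454 days.

7454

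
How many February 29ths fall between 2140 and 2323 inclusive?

Years divisible by 4: 2140, 2144, …, 2320 — 46 in all.
Of these, 2200, 2300 are divisible by 100 but not 400, so not leap.
Leap years: 46 − 2 = 44.

44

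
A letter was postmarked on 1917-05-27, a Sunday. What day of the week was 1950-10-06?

Day-of-year of May 27, 1917: 147.
Day-of-year of October 6, 1950: 279.
1917 has 365 days, so 365 − 147 = 218 days remain in 1917.
Full years 1918–1949: 24 common + 8 leap = 24×365 + 8×366 = 11688 days.
Total: 218 + 11688 + 279 = 12185 days.
12185 mod 7 = 5, so 5 days after Sunday is Friday.

Friday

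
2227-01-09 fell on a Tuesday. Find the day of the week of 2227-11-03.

January 2227: 31 − 9 = 22 days remain.
Then 9 full months totalling 273 days.
November 1–3, 2227: 3 days.
Total: 22 + 273 + 3 = 298 days.
298 mod 7 = 4, so 4 days after Tuesday is Saturday.

Saturday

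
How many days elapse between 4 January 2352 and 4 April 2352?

91

January 2352: 31 − 4 = 27 days remain.
Then February 2352 (29), March (31): 29 + 31 = 60 days.
April 1–4, 2352: 4 days.
Total: 27 + 60 + 4 = 91 days.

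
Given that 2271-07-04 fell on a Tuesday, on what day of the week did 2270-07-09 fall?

Count forward from the earlier date (July 9, 2270) to the later (July 4, 2271):
July 2270: 31 − 9 = 22 days remain.
Then 11 full months totalling 334 days.
July 1–4, 2271: 4 days.
Residual: 360 days.
Total: 360 days.
360 mod 7 = 3, so 3 days before Tuesday is Saturday.

Saturday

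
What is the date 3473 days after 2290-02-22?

2299-08-27

Count 3473 days after February 22, 2290:
Day-of-year of February 22, 2290: 53.
Day-of-year of August 27, 2299: 239.
2290 has 365 days, so 365 − 53 = 312 days remain in 2290.
Full years 2291–2298: 6 common + 2 leap = 6×365 + 2×366 = 2922 days.
Total: 312 + 2922 + 239 = 3473 days.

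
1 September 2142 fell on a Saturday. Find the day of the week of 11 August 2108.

Saturday

Count forward from the earlier date (August 11, 2108) to the later (September 1, 2142):
Day-of-year of August 11, 2108: 224.
Day-of-year of September 1, 2142: 244.
2108 has 366 days, so 366 − 224 = 142 days remain in 2108.
Full years 2109–2141: 25 common + 8 leap = 25×365 + 8×366 = 12053 days.
Total: 142 + 12053 + 244 = 12439 days.
12439 is a multiple of 7, so 11 August 2108 falls on the same weekday: Saturday.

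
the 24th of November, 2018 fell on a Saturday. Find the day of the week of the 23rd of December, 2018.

November 2018: 30 − 24 = 6 days remain.
December 1–23, 2018: 23 days.
Total: 6 + 23 = 29 days.
29 mod 7 = 1, so 1 day after Saturday is Sunday.

Sunday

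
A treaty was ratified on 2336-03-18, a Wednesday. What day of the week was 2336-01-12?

Count forward from the earlier date (January 12, 2336) to the later (March 18, 2336):
January 2336: 31 − 12 = 19 days remain.
Then February 2336 (29): 29 days.
March 1–18, 2336: 18 days.
Total: 19 + 29 + 18 = 66 days.
66 mod 7 = 3, so 3 days before Wednesday is Sunday.

Sunday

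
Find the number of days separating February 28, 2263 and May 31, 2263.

February 2263: 28 − 28 = 0 days remain (2263 is not a leap year, so February has 28 days).
Then March (31), April (30): 31 + 30 = 61 days.
May 1–31, 2263: 31 days.
Total: 0 + 61 + 31 = 92 days.

92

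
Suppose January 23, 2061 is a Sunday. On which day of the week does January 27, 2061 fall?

Thursday

Within January 2061: 27 − 23 = 4 days.
4 mod 7 = 4, so 4 days after Sunday is Thursday.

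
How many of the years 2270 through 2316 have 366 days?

Years divisible by 4 in [2270, 2316]: 2272, 2276, 2280, 2284, 2288, 2292, 2296, 2300, 2304, 2308, 2312, 2316.
Of these, 2300 is divisible by 100 but not 400, so not leap.
Leap years: 12 − 1 = 11.

11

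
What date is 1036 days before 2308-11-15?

2306-01-14

Count 1036 days before November 15, 2308:
January 2306: 31 − 14 = 17 days remain.
Then 33 full months totalling 1004 days.
November 1–15, 2308: 15 days.
Total: 17 + 1004 + 15 = 1036 days.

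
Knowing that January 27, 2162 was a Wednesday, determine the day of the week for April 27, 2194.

Day-of-year of January 27, 2162: 27.
Day-of-year of April 27, 2194: 117.
2162 has 365 days, so 365 − 27 = 338 days remain in 2162.
Full years 2163–2193: 23 common + 8 leap = 23×365 + 8×366 = 11323 days.
Total: 338 + 11323 + 117 = 11778 days.
11778 mod 7 = 4, so 4 days after Wednesday is Sunday.

Sunday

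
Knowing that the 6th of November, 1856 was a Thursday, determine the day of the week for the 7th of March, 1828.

Count forward from the earlier date (March 7, 1828) to the later (November 6, 1856):
Day-of-year of March 7, 1828: 67.
Day-of-year of November 6, 1856: 311.
1828 has 366 days, so 366 − 67 = 299 days remain in 1828.
Full years 1829–1855: 21 common + 6 leap = 21×365 + 6×366 = 9861 days.
Total: 299 + 9861 + 311 = 10471 days.
10471 mod 7 = 6, so 6 days before Thursday is Friday.

Friday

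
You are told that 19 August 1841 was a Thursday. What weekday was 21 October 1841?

August 1841: 31 − 19 = 12 days remain.
Then September (30): 30 days.
October 1–21, 1841: 21 days.
Total: 12 + 30 + 21 = 63 days.
63 is a multiple of 7, so 21 October 1841 falls on the same weekday: Thursday.

Thursday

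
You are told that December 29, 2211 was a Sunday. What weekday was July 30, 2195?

Count forward from the earlier date (July 30, 2195) to the later (December 29, 2211):
Day-of-year of July 30, 2195: 211.
Day-of-year of December 29, 2211: 363.
2195 has 365 days, so 365 − 211 = 154 days remain in 2195.
Full years 2196–2210: 12 common + 3 leap = 12×365 + 3×366 = 5478 days.
Total: 154 + 5478 + 363 = 5995 days.
5995 mod 7 = 3, so 3 days before Sunday is Thursday.

Thursday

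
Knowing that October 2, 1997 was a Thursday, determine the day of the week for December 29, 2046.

Saturday

Day-of-year of October 2, 1997: 275.
Day-of-year of December 29, 2046: 363.
1997 has 365 days, so 365 − 275 = 90 days remain in 1997.
Full years 1998–2045: 36 common + 12 leap = 36×365 + 12×366 = 17532 days.
Total: 90 + 17532 + 363 = 17985 days.
17985 mod 7 = 2, so 2 days after Thursday is Saturday.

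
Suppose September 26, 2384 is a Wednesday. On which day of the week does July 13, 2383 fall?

Wednesday

Count forward from the earlier date (July 13, 2383) to the later (September 26, 2384):
July 2383: 31 − 13 = 18 days remain.
Then 13 full months totalling 397 days.
September 1–26, 2384: 26 days.
Total: 18 + 397 + 26 = 441 days.
441 is a multiple of 7, so July 13, 2383 falls on the same weekday: Wednesday.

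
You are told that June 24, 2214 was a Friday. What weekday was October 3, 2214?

Monday

June 2214: 30 − 24 = 6 days remain.
Then July (31), August (31), September (30): 31 + 31 + 30 = 92 days.
October 1–3, 2214: 3 days.
Total: 6 + 92 + 3 = 101 days.
101 mod 7 = 3, so 3 days after Friday is Monday.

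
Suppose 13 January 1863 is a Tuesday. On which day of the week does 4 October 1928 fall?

Thursday

From January 13, 1863 to January 13, 1928: 65 years, of which 15 contain a Feb 29 — 50×365 + 15×366 = 23740 days.
(1900 is not a leap year (divisible by 100 but not 400).)
January 1928: 31 − 13 = 18 days remain.
Then February 1928 (29), March (31), April (30), May (31), June (30), July (31), August (31), September (30): 29 + 31 + 30 + 31 + 30 + 31 + 31 + 30 = 243 days.
October 1–4, 1928: 4 days.
Residual: 265 days.
Total: 24005 days.
24005 mod 7 = 2, so 2 days after Tuesday is Thursday.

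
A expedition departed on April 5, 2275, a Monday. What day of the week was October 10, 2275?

Sunday

April 2275: 30 − 5 = 25 days remain.
Then May (31), June (30), July (31), August (31), September (30): 31 + 30 + 31 + 31 + 30 = 153 days.
October 1–10, 2275: 10 days.
Total: 25 + 153 + 10 = 188 days.
188 mod 7 = 6, so 6 days after Monday is Sunday.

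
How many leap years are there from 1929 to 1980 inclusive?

Years divisible by 4: 1932, 1936, …, 1980 — 13 in all.
No century exceptions apply. Count: 13.

13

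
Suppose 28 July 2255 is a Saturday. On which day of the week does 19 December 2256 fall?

Friday

Day-of-year of July 28, 2255: 209.
Day-of-year of December 19, 2256: 354.
2255 has 365 days, so 365 − 209 = 156 days remain in 2255.
Total: 156 + 354 = 510 days.
510 mod 7 = 6, so 6 days after Saturday is Friday.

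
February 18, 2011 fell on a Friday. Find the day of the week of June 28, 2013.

February 18, 2011 → February 18, 2012: 365 days.
February 18, 2012 → February 18, 2013: 366 days (2012 is a leap year).
February 2013: 28 − 18 = 10 days remain (2013 is not a leap year, so February has 28 days).
Then March (31), April (30), May (31): 31 + 30 + 31 = 92 days.
June 1–28, 2013: 28 days.
Residual: 130 days.
Total: 861 days.
861 is a multiple of 7, so June 28, 2013 falls on the same weekday: Friday.

Friday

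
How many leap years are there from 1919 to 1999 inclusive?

20

Years divisible by 4: 1920, 1924, …, 1996 — 20 in all.
No century exceptions apply. Count: 20.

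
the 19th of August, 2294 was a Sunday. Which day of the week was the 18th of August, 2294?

Count forward from the earlier date (August 18, 2294) to the later (August 19, 2294):
Within August 2294: 19 − 18 = 1 day.
1 mod 7 = 1, so 1 day before Sunday is Saturday.

Saturday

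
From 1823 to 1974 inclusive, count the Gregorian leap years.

Years divisible by 4: 1824, 1828, …, 1972 — 38 in all.
Of these, 1900 is divisible by 100 but not 400, so not leap.
Leap years: 38 − 1 = 37.

37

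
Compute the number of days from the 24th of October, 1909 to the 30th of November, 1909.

37

October 1909: 31 − 24 = 7 days remain.
November 1–30, 1909: 30 days.
Total: 7 + 30 = 37 days.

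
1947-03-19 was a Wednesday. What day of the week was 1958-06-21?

Saturday

From March 19, 1947 to March 19, 1958: 11 years, of which 3 contain a Feb 29 — 8×365 + 3×366 = 4018 days.
March 1958: 31 − 19 = 12 days remain.
Then April (30), May (31): 30 + 31 = 61 days.
June 1–21, 1958: 21 days.
Residual: 94 days.
Total: 4112 days.
4112 mod 7 = 3, so 3 days after Wednesday is Saturday.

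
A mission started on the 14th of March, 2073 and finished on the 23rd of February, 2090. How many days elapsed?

6190

Day-of-year of March 14, 2073: 73.
Day-of-year of February 23, 2090: 54.
2073 has 365 days, so 365 − 73 = 292 days remain in 2073.
Full years 2074–2089: 12 common + 4 leap = 12×365 + 4×366 = 5844 days.
Total: 292 + 5844 + 54 = 6190 days.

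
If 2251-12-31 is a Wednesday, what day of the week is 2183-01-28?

Tuesday

Count forward from the earlier date (January 28, 2183) to the later (December 31, 2251):
Day-of-year of January 28, 2183: 28.
Day-of-year of December 31, 2251: 365.
2183 has 365 days, so 365 − 28 = 337 days remain in 2183.
Full years 2184–2250: 51 common + 16 leap = 51×365 + 16×366 = 24471 days.
Total: 337 + 24471 + 365 = 25173 days.
25173 mod 7 = 1, so 1 day before Wednesday is Tuesday.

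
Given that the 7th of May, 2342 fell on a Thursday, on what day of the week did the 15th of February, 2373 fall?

Day-of-year of May 7, 2342: 127.
Day-of-year of February 15, 2373: 46.
2342 has 365 days, so 365 − 127 = 238 days remain in 2342.
Full years 2343–2372: 22 common + 8 leap = 22×365 + 8×366 = 10958 days.
Total: 238 + 10958 + 46 = 11242 days.
11242 is a multiple of 7, so the 15th of February, 2373 falls on the same weekday: Thursday.

Thursday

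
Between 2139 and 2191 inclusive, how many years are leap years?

Years divisible by 4: 2140, 2144, …, 2188 — 13 in all.
No century exceptions apply. Count: 13.

13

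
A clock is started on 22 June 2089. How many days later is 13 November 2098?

3431

Day-of-year of June 22, 2089: 173.
Day-of-year of November 13, 2098: 317.
2089 has 365 days, so 365 − 173 = 192 days remain in 2089.
Full years 2090–2097: 6 common + 2 leap = 6×365 + 2×366 = 2922 days.
Total: 192 + 2922 + 317 = 3431 days.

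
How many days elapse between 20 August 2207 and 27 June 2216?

3234

From August 20, 2207 to August 20, 2215: 8 years, of which 2 contain a Feb 29 — 6×365 + 2×366 = 2922 days.
August 2215: 31 − 20 = 11 days remain.
Then 9 full months totalling 274 days.
June 1–27, 2216: 27 days.
Residual: 312 days.
Total: 3234 days.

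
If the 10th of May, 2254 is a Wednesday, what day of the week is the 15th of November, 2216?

Count forward from the earlier date (November 15, 2216) to the later (May 10, 2254):
From November 15, 2216 to November 15, 2253: 37 years, of which 9 contain a Feb 29 — 28×365 + 9×366 = 13514 days.
November 2253: 30 − 15 = 15 days remain.
Then December (31), January (31), February 2254 (28), March (31), April (30): 31 + 31 + 28 + 31 + 30 = 151 days.
May 1–10, 2254: 10 days.
Residual: 176 days.
Total: 13690 days.
13690 mod 7 = 5, so 5 days before Wednesday is Friday.

Friday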